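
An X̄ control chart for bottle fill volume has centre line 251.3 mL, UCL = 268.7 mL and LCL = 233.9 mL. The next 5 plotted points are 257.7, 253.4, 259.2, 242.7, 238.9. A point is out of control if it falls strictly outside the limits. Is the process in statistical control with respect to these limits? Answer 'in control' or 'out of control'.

All 5 points lie within [233.9, 268.7].

in control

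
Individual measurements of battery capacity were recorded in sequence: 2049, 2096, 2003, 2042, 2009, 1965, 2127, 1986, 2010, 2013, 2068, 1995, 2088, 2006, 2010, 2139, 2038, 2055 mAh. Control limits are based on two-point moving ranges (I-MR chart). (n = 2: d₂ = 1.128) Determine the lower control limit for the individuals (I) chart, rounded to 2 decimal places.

1860.49

X̄ = (2049 + 2096 + 2003 + 2042 + 2009 + 1965 + 2127 + 1986 + 2010 + 2013 + 2068 + 1995 + 2088 + 2006 + 2010 + 2139 + 2038 + 2055) / 18 = 2038.8333
Moving ranges: 47, 93, 39, 33, 44, 162, 141, 24, 3, 55, 73, 93, 82, 4, 129, 101, 17; M̄R̄ = 1140.0000 / 17 = 67.0588
LCL = X̄ − 3·M̄R̄/d₂ = 2038.8333 − 3 × 67.0588 / 1.128 = 1860.4854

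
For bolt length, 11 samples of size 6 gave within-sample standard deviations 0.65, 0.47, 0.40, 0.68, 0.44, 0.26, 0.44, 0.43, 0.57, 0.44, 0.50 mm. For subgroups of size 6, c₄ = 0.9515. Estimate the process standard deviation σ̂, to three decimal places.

0.504

s̄ = (0.65 + 0.47 + 0.40 + 0.68 + 0.44 + 0.26 + 0.44 + 0.43 + 0.57 + 0.44 + 0.50) / 11 = 0.4800
σ̂ = s̄ / c₄ = 0.4800 / 0.9515 = 0.5045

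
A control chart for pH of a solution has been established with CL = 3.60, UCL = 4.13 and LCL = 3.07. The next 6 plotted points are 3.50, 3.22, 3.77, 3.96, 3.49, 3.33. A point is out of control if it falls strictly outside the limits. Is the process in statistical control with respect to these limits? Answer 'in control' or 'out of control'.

in control

All 6 points lie within [3.07, 4.13].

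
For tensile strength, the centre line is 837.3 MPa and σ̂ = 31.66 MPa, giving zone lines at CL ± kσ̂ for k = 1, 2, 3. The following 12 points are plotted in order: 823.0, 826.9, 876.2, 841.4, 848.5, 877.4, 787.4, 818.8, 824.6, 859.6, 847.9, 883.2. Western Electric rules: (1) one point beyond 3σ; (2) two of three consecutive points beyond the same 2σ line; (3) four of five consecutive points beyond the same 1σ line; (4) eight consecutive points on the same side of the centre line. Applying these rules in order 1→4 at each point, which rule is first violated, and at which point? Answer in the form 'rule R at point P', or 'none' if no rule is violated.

Zone of each point (C = within 1σ̂, B = 1σ̂–2σ̂, A = 2σ̂–3σ̂, * = beyond 3σ̂; sign = side of CL): 1:-C, 2:-C, 3:+B, 4:+C, 5:+C, 6:+B, 7:-B, 8:-C, 9:-C, 10:+C, 11:+C, 12:+B
No rule fires across all 12 points.

none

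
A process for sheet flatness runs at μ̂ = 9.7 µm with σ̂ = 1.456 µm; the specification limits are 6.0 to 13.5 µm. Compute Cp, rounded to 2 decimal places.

Cp = (USL − LSL) / (6σ̂) = (13.5 − 6.0) / (6 × 1.456) = 7.5000 / 8.7360 = 0.8585

0.86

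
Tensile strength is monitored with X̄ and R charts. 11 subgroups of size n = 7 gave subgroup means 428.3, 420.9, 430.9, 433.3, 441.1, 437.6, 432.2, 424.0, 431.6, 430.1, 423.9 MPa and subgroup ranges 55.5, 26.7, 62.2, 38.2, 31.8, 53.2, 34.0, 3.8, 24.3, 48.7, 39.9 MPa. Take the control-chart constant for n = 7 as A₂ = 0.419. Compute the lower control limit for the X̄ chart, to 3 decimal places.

X̄̄ = (428.3 + 420.9 + 430.9 + 433.3 + 441.1 + 437.6 + 432.2 + 424.0 + 431.6 + 430.1 + 423.9) / 11 = 4733.9000 / 11 = 430.3545
R̄ = (55.5 + 26.7 + 62.2 + 38.2 + 31.8 + 53.2 + 34.0 + 3.8 + 24.3 + 48.7 + 39.9) / 11 = 418.3000 / 11 = 38.0273
LCL = X̄̄ − A₂·R̄ = 430.3545 − 0.419 × 38.0273 = 414.4211

414.421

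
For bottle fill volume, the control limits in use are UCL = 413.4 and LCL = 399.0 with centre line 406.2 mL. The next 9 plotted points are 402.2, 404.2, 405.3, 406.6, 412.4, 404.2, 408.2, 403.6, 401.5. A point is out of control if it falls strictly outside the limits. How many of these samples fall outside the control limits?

All 9 points lie within [399.0, 413.4].

0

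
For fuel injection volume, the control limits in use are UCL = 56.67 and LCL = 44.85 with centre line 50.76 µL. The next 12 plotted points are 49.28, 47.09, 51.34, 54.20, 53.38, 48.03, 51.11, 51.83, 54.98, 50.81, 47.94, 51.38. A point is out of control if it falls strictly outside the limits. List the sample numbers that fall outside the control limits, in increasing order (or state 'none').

none

All 12 points lie within [44.85, 56.67].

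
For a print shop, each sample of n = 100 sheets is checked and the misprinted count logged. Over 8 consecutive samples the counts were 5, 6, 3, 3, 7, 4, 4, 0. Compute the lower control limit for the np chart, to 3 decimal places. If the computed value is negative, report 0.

0.000

p̄ = Σdᵢ / (k·n) = 32 / (8 × 100) = 0.04000
LCL = np̄ − 3·√(np̄(1−p̄)) = 4.0000 − 3 × 1.9596 = -1.8788 → 0 (negative, so LCL = 0)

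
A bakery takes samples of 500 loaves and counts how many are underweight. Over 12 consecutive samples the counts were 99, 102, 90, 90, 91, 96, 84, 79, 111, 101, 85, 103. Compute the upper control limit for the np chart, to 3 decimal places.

p̄ = Σdᵢ / (k·n) = 1131 / (12 × 500) = 0.18850
UCL = np̄ + 3·√(np̄(1−p̄)) = 94.2500 + 3 × √(94.2500×0.81150) = 94.2500 + 3 × 8.7455 = 120.4865

120.487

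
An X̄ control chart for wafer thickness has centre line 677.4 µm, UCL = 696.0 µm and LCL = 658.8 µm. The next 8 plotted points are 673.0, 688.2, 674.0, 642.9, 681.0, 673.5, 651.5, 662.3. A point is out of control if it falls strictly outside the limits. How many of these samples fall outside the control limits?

Compare each point to [658.8, 696.0]: sample 4 = 642.9 < LCL; sample 7 = 651.5 < LCL.

2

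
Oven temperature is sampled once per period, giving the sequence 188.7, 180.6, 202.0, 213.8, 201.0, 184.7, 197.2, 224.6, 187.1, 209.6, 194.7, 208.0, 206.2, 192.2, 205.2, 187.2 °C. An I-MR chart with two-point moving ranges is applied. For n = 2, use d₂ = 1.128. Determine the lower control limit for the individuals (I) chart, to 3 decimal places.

X̄ = (188.7 + 180.6 + 202.0 + 213.8 + 201.0 + 184.7 + 197.2 + 224.6 + 187.1 + 209.6 + 194.7 + 208.0 + 206.2 + 192.2 + 205.2 + 187.2) / 16 = 198.9250
Moving ranges: 8.1, 21.4, 11.8, 12.8, 16.3, 12.5, 27.4, 37.5, 22.5, 14.9, 13.3, 1.8, 14.0, 13.0, 18.0; M̄R̄ = 245.3000 / 15 = 16.3533
LCL = X̄ − 3·M̄R̄/d₂ = 198.9250 − 3 × 16.3533 / 1.128 = 155.4321

155.432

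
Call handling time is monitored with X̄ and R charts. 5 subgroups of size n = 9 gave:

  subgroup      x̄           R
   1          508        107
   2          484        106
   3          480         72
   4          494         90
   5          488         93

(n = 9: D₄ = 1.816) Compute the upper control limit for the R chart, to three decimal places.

R̄ = (107 + 106 + 72 + 90 + 93) / 5 = 468.0000 / 5 = 93.6000
UCL_R = D₄·R̄ = 1.816 × 93.6000 = 169.9776

169.978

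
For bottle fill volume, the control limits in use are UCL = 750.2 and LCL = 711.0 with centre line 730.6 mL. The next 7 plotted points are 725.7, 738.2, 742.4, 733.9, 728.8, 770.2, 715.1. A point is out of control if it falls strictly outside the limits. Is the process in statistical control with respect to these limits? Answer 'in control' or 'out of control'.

out of control

Compare each point to [711.0, 750.2]: sample 6 = 770.2 > UCL.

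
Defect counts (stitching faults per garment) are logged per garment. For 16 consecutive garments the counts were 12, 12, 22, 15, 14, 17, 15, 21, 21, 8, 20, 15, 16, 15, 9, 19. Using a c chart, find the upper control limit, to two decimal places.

27.57

c̄ = (12 + 12 + 22 + 15 + 14 + 17 + 15 + 21 + 21 + 8 + 20 + 15 + 16 + 15 + 9 + 19) / 16 = 251 / 16 = 15.6875
UCL = c̄ + 3√c̄ = 15.6875 + 3 × √15.6875 = 15.6875 + 3 × 3.9607 = 27.5697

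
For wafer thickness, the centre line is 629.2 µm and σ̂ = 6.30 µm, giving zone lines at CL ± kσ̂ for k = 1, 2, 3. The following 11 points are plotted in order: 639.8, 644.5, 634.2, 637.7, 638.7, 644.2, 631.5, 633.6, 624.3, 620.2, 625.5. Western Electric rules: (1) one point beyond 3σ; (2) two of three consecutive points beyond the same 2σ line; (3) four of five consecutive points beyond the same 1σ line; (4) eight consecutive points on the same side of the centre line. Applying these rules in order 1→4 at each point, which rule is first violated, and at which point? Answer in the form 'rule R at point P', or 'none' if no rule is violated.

Zone of each point (C = within 1σ̂, B = 1σ̂–2σ̂, A = 2σ̂–3σ̂, * = beyond 3σ̂; sign = side of CL): 1:+B, 2:+A, 3:+C, 4:+B, 5:+B, 6:+A, 7:+C, 8:+C, 9:-C, 10:-B, 11:-C
Rule 3 (four of five consecutive points beyond the same 1σ limit) is satisfied at point 5.

rule 3 at point 5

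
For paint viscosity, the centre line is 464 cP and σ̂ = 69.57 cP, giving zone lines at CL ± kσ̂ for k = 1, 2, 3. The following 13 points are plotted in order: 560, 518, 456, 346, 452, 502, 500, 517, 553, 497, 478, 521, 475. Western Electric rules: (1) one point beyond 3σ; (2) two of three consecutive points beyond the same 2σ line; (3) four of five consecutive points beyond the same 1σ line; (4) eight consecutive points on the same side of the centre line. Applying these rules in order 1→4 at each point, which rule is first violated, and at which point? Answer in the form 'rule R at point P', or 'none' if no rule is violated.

Zone of each point (C = within 1σ̂, B = 1σ̂–2σ̂, A = 2σ̂–3σ̂, * = beyond 3σ̂; sign = side of CL): 1:+B, 2:+C, 3:-C, 4:-B, 5:-C, 6:+C, 7:+C, 8:+C, 9:+B, 10:+C, 11:+C, 12:+C, 13:+C
Rule 4 (eight consecutive points on the same side of the centre line) is satisfied at point 13.

rule 4 at point 13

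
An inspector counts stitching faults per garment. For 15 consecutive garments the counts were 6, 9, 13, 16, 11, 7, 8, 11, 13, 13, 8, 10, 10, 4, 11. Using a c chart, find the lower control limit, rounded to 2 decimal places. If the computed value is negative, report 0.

0.51

c̄ = (6 + 9 + 13 + 16 + 11 + 7 + 8 + 11 + 13 + 13 + 8 + 10 + 10 + 4 + 11) / 15 = 150 / 15 = 10.0000
LCL = c̄ − 3√c̄ = 10.0000 − 3 × 3.1623 = 0.5132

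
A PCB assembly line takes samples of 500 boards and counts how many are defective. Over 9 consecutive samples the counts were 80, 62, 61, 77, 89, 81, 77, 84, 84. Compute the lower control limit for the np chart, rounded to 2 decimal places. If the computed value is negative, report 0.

52.98

p̄ = Σdᵢ / (k·n) = 695 / (9 × 500) = 0.15444
LCL = np̄ − 3·√(np̄(1−p̄)) = 77.2222 − 3 × 8.0806 = 52.9805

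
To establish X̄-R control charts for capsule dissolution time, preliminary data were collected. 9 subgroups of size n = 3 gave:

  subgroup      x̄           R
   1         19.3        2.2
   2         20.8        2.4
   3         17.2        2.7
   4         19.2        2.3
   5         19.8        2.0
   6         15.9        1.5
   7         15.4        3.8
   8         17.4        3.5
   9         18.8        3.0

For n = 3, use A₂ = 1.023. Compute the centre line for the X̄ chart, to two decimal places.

18.20

X̄̄ = (19.3 + 20.8 + 17.2 + 19.2 + 19.8 + 15.9 + 15.4 + 17.4 + 18.8) / 9 = 163.8000 / 9 = 18.2000
CL = X̄̄ = 18.2000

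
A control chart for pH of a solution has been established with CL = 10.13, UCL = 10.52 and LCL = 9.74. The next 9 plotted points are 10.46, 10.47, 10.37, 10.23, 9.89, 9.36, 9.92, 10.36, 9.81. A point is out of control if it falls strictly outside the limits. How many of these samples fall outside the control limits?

Compare each point to [9.74, 10.52]: sample 6 = 9.36 < LCL.

1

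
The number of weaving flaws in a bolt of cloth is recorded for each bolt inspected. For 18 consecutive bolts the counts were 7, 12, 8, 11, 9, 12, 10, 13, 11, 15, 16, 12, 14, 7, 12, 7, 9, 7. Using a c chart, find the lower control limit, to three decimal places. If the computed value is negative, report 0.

c̄ = (7 + 12 + 8 + 11 + 9 + 12 + 10 + 13 + 11 + 15 + 16 + 12 + 14 + 7 + 12 + 7 + 9 + 7) / 18 = 192 / 18 = 10.6667
LCL = c̄ − 3√c̄ = 10.6667 − 3 × 3.2660 = 0.8687

0.869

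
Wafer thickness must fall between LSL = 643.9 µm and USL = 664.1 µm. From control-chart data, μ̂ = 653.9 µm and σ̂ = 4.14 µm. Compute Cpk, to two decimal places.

Cpu = (USL − μ̂) / (3σ̂) = (664.1 − 653.9) / (3 × 4.14) = 0.8213; Cpl = (μ̂ − LSL) / (3σ̂) = (653.9 − 643.9) / (3 × 4.14) = 0.8052; Cpk = min(Cpu, Cpl) = 0.8052

0.81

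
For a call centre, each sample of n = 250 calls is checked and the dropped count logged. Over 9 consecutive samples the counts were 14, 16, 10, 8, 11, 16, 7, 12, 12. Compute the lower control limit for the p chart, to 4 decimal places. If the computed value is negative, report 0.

p̄ = Σdᵢ / (k·n) = 106 / (9 × 250) = 0.04711
LCL = p̄ − 3·√(p̄(1−p̄)/n) = 0.04711 − 3 × 0.01340 = 0.00691

0.0069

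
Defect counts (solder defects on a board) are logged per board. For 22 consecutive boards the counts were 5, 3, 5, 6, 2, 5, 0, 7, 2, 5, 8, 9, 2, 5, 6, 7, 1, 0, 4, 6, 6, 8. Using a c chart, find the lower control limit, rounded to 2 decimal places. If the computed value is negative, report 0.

c̄ = (5 + 3 + 5 + 6 + 2 + 5 + 0 + 7 + 2 + 5 + 8 + 9 + 2 + 5 + 6 + 7 + 1 + 0 + 4 + 6 + 6 + 8) / 22 = 102 / 22 = 4.6364
LCL = c̄ − 3√c̄ = 4.6364 − 3 × 2.1532 = -1.8233 → 0 (cannot be negative)

0.00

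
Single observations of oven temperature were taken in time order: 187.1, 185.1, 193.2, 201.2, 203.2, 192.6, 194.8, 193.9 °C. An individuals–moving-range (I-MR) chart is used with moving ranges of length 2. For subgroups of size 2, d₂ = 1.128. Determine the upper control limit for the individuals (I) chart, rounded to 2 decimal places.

X̄ = (187.1 + 185.1 + 193.2 + 201.2 + 203.2 + 192.6 + 194.8 + 193.9) / 8 = 193.8875
Moving ranges: 2.0, 8.1, 8.0, 2.0, 10.6, 2.2, 0.9; M̄R̄ = 33.8000 / 7 = 4.8286
UCL = X̄ + 3·M̄R̄/d₂ = 193.8875 + 3 × 4.8286 / 1.128 = 206.7294

206.73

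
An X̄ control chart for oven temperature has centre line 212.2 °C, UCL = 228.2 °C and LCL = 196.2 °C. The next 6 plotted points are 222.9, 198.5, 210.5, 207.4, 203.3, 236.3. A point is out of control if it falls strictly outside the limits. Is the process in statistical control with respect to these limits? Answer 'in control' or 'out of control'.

out of control

Compare each point to [196.2, 228.2]: sample 6 = 236.3 > UCL.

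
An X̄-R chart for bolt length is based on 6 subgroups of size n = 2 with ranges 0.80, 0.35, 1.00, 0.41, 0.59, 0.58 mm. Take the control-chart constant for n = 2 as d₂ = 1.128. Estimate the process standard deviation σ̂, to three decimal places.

R̄ = (0.80 + 0.35 + 1.00 + 0.41 + 0.59 + 0.58) / 6 = 0.6217
σ̂ = R̄ / d₂ = 0.6217 / 1.128 = 0.5511

0.551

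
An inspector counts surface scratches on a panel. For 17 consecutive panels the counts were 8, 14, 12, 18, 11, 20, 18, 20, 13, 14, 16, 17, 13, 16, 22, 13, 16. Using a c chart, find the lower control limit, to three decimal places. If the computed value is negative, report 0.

c̄ = (8 + 14 + 12 + 18 + 11 + 20 + 18 + 20 + 13 + 14 + 16 + 17 + 13 + 16 + 22 + 13 + 16) / 17 = 261 / 17 = 15.3529
LCL = c̄ − 3√c̄ = 15.3529 − 3 × 3.9183 = 3.5981

3.598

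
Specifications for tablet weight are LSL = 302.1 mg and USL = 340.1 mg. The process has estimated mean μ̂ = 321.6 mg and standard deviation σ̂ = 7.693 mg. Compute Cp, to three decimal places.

0.823

Cp = (USL − LSL) / (6σ̂) = (340.1 − 302.1) / (6 × 7.693) = 38.0000 / 46.1580 = 0.8233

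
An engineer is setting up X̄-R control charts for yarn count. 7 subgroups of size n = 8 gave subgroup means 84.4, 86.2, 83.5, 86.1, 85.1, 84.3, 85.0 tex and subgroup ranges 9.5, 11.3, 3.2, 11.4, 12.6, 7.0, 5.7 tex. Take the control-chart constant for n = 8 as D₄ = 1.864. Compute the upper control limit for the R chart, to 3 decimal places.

16.164

R̄ = (9.5 + 11.3 + 3.2 + 11.4 + 12.6 + 7.0 + 5.7) / 7 = 60.7000 / 7 = 8.6714
UCL_R = D₄·R̄ = 1.864 × 8.6714 = 16.1635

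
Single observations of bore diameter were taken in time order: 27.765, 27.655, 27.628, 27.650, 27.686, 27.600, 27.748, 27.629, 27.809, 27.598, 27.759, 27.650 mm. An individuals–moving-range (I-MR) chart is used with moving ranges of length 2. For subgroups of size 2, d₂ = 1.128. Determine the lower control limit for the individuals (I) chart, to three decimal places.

X̄ = (27.765 + 27.655 + 27.628 + 27.650 + 27.686 + 27.600 + 27.748 + 27.629 + 27.809 + 27.598 + 27.759 + 27.650) / 12 = 27.6814
Moving ranges: 0.110, 0.027, 0.022, 0.036, 0.086, 0.148, 0.119, 0.180, 0.211, 0.161, 0.109; M̄R̄ = 1.2090 / 11 = 0.1099
LCL = X̄ − 3·M̄R̄/d₂ = 27.6814 − 3 × 0.1099 / 1.128 = 27.3891

27.389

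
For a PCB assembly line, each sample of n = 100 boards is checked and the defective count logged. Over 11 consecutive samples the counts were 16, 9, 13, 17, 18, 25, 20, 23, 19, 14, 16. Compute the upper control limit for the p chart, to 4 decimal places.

0.2861

p̄ = Σdᵢ / (k·n) = 190 / (11 × 100) = 0.17273
UCL = p̄ + 3·√(p̄(1−p̄)/n) = 0.17273 + 3 × √(0.17273×0.82727/100) = 0.17273 + 3 × 0.03780 = 0.28613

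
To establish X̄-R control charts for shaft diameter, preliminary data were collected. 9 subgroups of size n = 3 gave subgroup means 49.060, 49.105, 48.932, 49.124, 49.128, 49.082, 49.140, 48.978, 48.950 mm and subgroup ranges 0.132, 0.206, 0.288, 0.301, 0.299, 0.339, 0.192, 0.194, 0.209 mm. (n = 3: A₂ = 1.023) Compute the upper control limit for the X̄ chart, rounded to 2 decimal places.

49.30

X̄̄ = (49.060 + 49.105 + 48.932 + 49.124 + 49.128 + 49.082 + 49.140 + 48.978 + 48.950) / 9 = 441.4990 / 9 = 49.0554
R̄ = (0.132 + 0.206 + 0.288 + 0.301 + 0.299 + 0.339 + 0.192 + 0.194 + 0.209) / 9 = 2.1600 / 9 = 0.2400
UCL = X̄̄ + A₂·R̄ = 49.0554 + 1.023 × 0.2400 = 49.3010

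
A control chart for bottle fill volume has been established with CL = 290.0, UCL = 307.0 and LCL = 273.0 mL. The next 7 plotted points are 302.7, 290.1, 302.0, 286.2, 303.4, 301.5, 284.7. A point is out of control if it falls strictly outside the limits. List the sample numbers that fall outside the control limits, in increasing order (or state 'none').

All 7 points lie within [273.0, 307.0].

none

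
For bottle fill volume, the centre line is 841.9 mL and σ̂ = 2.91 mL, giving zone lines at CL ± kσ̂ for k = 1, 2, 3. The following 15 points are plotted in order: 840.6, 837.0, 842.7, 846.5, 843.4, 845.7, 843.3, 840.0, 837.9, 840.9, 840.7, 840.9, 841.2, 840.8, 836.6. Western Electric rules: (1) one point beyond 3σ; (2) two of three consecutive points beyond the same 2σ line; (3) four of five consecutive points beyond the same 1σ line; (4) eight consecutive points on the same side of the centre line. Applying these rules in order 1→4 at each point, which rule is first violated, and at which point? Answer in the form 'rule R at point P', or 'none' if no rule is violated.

rule 4 at point 15

Zone of each point (C = within 1σ̂, B = 1σ̂–2σ̂, A = 2σ̂–3σ̂, * = beyond 3σ̂; sign = side of CL): 1:-C, 2:-B, 3:+C, 4:+B, 5:+C, 6:+B, 7:+C, 8:-C, 9:-B, 10:-C, 11:-C, 12:-C, 13:-C, 14:-C, 15:-B
Rule 4 (eight consecutive points on the same side of the centre line) is satisfied at point 15.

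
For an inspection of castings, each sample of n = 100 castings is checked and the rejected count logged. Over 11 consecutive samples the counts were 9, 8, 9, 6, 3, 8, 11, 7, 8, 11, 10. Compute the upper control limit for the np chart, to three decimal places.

p̄ = Σdᵢ / (k·n) = 90 / (11 × 100) = 0.08182
UCL = np̄ + 3·√(np̄(1−p̄)) = 8.1818 + 3 × √(8.1818×0.91818) = 8.1818 + 3 × 2.7409 = 16.4044

16.404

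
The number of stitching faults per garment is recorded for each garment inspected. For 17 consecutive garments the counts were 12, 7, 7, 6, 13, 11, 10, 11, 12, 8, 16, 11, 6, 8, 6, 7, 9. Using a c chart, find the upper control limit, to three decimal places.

c̄ = (12 + 7 + 7 + 6 + 13 + 11 + 10 + 11 + 12 + 8 + 16 + 11 + 6 + 8 + 6 + 7 + 9) / 17 = 160 / 17 = 9.4118
UCL = c̄ + 3√c̄ = 9.4118 + 3 × √9.4118 = 9.4118 + 3 × 3.0679 = 18.6153

18.615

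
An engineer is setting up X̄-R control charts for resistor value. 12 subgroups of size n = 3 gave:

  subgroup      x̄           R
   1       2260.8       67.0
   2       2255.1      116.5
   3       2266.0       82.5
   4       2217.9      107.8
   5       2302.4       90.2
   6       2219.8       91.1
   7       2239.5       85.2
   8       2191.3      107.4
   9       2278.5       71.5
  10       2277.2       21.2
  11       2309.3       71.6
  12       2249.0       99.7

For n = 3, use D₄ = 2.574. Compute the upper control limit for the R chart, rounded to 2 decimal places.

R̄ = (67.0 + 116.5 + 82.5 + 107.8 + 90.2 + 91.1 + 85.2 + 107.4 + 71.5 + 21.2 + 71.6 + 99.7) / 12 = 1011.7000 / 12 = 84.3083
UCL_R = D₄·R̄ = 2.574 × 84.3083 = 217.0096

217.01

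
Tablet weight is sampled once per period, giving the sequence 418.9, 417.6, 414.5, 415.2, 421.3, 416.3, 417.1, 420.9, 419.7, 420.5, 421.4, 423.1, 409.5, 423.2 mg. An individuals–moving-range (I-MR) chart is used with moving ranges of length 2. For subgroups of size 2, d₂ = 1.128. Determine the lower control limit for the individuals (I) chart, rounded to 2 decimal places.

407.73

X̄ = (418.9 + 417.6 + 414.5 + 415.2 + 421.3 + 416.3 + 417.1 + 420.9 + 419.7 + 420.5 + 421.4 + 423.1 + 409.5 + 423.2) / 14 = 418.5143
Moving ranges: 1.3, 3.1, 0.7, 6.1, 5.0, 0.8, 3.8, 1.2, 0.8, 0.9, 1.7, 13.6, 13.7; M̄R̄ = 52.7000 / 13 = 4.0538
LCL = X̄ − 3·M̄R̄/d₂ = 418.5143 − 3 × 4.0538 / 1.128 = 407.7328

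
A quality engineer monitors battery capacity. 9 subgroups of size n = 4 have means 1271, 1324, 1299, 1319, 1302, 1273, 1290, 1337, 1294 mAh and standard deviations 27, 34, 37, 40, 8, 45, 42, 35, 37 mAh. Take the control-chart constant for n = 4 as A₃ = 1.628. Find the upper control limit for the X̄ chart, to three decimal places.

1356.171

X̄̄ = (1271 + 1324 + 1299 + 1319 + 1302 + 1273 + 1290 + 1337 + 1294) / 9 = 1301.0000
s̄ = (27 + 34 + 37 + 40 + 8 + 45 + 42 + 35 + 37) / 9 = 33.8889
UCL = X̄̄ + A₃·s̄ = 1301.0000 + 1.628 × 33.8889 = 1356.1711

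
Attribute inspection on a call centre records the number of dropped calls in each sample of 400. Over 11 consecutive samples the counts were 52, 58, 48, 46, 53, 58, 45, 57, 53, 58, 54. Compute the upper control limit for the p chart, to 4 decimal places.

0.1831

p̄ = Σdᵢ / (k·n) = 582 / (11 × 400) = 0.13227
UCL = p̄ + 3·√(p̄(1−p̄)/n) = 0.13227 + 3 × √(0.13227×0.86773/400) = 0.13227 + 3 × 0.01694 = 0.18309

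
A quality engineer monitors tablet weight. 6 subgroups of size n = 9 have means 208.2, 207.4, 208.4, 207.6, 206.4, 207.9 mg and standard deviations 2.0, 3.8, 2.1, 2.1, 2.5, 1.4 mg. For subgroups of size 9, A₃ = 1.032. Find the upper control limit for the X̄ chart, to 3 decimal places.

X̄̄ = (208.2 + 207.4 + 208.4 + 207.6 + 206.4 + 207.9) / 6 = 207.6500
s̄ = (2.0 + 3.8 + 2.1 + 2.1 + 2.5 + 1.4) / 6 = 2.3167
UCL = X̄̄ + A₃·s̄ = 207.6500 + 1.032 × 2.3167 = 210.0408

210.041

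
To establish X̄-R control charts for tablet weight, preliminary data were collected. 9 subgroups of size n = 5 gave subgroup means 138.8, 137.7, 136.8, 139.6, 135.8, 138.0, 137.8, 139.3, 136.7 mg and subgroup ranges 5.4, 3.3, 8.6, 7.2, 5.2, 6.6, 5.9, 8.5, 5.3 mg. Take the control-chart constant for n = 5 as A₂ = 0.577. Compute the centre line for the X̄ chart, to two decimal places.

137.83

X̄̄ = (138.8 + 137.7 + 136.8 + 139.6 + 135.8 + 138.0 + 137.8 + 139.3 + 136.7) / 9 = 1240.5000 / 9 = 137.8333
CL = X̄̄ = 137.8333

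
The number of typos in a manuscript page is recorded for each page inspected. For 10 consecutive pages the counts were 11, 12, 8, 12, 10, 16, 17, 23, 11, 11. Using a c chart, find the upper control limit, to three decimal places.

c̄ = (11 + 12 + 8 + 12 + 10 + 16 + 17 + 23 + 11 + 11) / 10 = 131 / 10 = 13.1000
UCL = c̄ + 3√c̄ = 13.1000 + 3 × √13.1000 = 13.1000 + 3 × 3.6194 = 23.9582

23.958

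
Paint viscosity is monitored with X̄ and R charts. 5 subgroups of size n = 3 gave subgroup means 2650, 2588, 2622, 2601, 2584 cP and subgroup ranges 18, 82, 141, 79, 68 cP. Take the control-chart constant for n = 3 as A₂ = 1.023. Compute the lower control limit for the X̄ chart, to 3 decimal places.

X̄̄ = (2650 + 2588 + 2622 + 2601 + 2584) / 5 = 13045.0000 / 5 = 2609.0000
R̄ = (18 + 82 + 141 + 79 + 68) / 5 = 388.0000 / 5 = 77.6000
LCL = X̄̄ − A₂·R̄ = 2609.0000 − 1.023 × 77.6000 = 2529.6152

2529.615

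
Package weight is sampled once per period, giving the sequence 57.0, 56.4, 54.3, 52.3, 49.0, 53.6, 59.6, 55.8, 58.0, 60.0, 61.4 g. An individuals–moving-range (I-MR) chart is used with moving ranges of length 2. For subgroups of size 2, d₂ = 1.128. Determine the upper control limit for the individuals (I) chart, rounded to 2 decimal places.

X̄ = (57.0 + 56.4 + 54.3 + 52.3 + 49.0 + 53.6 + 59.6 + 55.8 + 58.0 + 60.0 + 61.4) / 11 = 56.1273
Moving ranges: 0.6, 2.1, 2.0, 3.3, 4.6, 6.0, 3.8, 2.2, 2.0, 1.4; M̄R̄ = 28.0000 / 10 = 2.8000
UCL = X̄ + 3·M̄R̄/d₂ = 56.1273 + 3 × 2.8000 / 1.128 = 63.5741

63.57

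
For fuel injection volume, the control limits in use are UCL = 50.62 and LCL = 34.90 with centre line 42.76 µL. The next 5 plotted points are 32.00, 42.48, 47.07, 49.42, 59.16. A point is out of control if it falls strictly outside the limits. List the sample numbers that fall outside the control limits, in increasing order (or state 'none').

Compare each point to [34.90, 50.62]: sample 1 = 32.00 < LCL; sample 5 = 59.16 > UCL.

1, 5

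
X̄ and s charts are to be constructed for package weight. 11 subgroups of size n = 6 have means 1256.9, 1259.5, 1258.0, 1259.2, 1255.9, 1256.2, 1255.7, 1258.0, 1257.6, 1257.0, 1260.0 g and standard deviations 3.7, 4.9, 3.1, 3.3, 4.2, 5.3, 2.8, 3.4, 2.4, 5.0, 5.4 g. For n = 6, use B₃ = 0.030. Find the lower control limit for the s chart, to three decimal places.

0.119

s̄ = (3.7 + 4.9 + 3.1 + 3.3 + 4.2 + 5.3 + 2.8 + 3.4 + 2.4 + 5.0 + 5.4) / 11 = 3.9545
LCL_s = B₃·s̄ = 0.030 × 3.9545 = 0.1186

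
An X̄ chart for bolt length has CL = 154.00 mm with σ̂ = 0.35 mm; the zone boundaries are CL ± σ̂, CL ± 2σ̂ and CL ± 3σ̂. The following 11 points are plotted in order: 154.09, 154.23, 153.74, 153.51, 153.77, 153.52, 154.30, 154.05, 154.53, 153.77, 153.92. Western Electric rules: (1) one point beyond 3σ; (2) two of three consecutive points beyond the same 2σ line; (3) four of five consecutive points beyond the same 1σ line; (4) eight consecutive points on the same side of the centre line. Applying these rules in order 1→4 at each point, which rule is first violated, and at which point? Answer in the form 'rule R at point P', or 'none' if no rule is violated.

none

Zone of each point (C = within 1σ̂, B = 1σ̂–2σ̂, A = 2σ̂–3σ̂, * = beyond 3σ̂; sign = side of CL): 1:+C, 2:+C, 3:-C, 4:-B, 5:-C, 6:-B, 7:+C, 8:+C, 9:+B, 10:-C, 11:-C
No rule fires across all 11 points.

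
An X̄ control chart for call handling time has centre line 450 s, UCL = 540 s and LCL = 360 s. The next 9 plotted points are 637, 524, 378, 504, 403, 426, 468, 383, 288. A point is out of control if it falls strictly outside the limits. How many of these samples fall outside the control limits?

2

Compare each point to [360, 540]: sample 1 = 637 > UCL; sample 9 = 288 < LCL.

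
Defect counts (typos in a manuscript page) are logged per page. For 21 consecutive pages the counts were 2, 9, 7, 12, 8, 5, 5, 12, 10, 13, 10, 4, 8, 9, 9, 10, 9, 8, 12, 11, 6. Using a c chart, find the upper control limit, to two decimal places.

17.28

c̄ = (2 + 9 + 7 + 12 + 8 + 5 + 5 + 12 + 10 + 13 + 10 + 4 + 8 + 9 + 9 + 10 + 9 + 8 + 12 + 11 + 6) / 21 = 179 / 21 = 8.5238
UCL = c̄ + 3√c̄ = 8.5238 + 3 × √8.5238 = 8.5238 + 3 × 2.9196 = 17.2825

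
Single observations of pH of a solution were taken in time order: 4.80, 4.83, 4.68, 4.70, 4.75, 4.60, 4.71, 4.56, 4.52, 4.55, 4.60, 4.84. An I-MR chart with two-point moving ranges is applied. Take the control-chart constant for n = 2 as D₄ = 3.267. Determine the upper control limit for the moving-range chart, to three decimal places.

Moving ranges: 0.03, 0.15, 0.02, 0.05, 0.15, 0.11, 0.15, 0.04, 0.03, 0.05, 0.24; M̄R̄ = 1.0200 / 11 = 0.0927
UCL_MR = D₄·M̄R̄ = 3.267 × 0.0927 = 0.3029

0.303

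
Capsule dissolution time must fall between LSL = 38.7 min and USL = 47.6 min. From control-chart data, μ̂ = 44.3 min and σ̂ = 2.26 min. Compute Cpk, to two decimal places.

0.49

Cpu = (USL − μ̂) / (3σ̂) = (47.6 − 44.3) / (3 × 2.26) = 0.4867; Cpl = (μ̂ − LSL) / (3σ̂) = (44.3 − 38.7) / (3 × 2.26) = 0.8260; Cpk = min(Cpu, Cpl) = 0.4867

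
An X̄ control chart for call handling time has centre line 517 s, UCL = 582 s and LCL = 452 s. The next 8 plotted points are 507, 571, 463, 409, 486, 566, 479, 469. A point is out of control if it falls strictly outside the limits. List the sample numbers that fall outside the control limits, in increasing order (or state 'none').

Compare each point to [452, 582]: sample 4 = 409 < LCL.

4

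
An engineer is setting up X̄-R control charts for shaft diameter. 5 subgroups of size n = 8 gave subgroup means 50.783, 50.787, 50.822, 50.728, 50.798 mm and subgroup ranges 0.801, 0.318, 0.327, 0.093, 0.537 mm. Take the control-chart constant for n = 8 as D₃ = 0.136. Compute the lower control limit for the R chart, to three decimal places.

0.056

R̄ = (0.801 + 0.318 + 0.327 + 0.093 + 0.537) / 5 = 2.0760 / 5 = 0.4152
LCL_R = D₃·R̄ = 0.136 × 0.4152 = 0.0565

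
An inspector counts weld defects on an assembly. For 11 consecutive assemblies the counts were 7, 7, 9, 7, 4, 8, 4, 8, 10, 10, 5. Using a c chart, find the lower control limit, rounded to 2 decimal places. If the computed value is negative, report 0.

c̄ = (7 + 7 + 9 + 7 + 4 + 8 + 4 + 8 + 10 + 10 + 5) / 11 = 79 / 11 = 7.1818
LCL = c̄ − 3√c̄ = 7.1818 − 3 × 2.6799 = -0.8579 → 0 (cannot be negative)

0.00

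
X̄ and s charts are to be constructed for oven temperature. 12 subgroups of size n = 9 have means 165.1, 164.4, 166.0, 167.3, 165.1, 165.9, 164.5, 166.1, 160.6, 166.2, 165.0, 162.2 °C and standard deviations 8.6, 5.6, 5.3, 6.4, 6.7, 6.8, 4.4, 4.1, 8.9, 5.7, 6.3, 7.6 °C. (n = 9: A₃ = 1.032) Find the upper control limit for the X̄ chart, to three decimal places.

171.437

X̄̄ = (165.1 + 164.4 + 166.0 + 167.3 + 165.1 + 165.9 + 164.5 + 166.1 + 160.6 + 166.2 + 165.0 + 162.2) / 12 = 164.8667
s̄ = (8.6 + 5.6 + 5.3 + 6.4 + 6.7 + 6.8 + 4.4 + 4.1 + 8.9 + 5.7 + 6.3 + 7.6) / 12 = 6.3667
UCL = X̄̄ + A₃·s̄ = 164.8667 + 1.032 × 6.3667 = 171.4371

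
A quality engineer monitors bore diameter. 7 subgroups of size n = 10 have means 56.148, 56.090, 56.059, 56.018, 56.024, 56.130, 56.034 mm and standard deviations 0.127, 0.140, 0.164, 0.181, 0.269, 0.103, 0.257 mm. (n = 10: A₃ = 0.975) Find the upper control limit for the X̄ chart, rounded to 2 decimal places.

X̄̄ = (56.148 + 56.090 + 56.059 + 56.018 + 56.024 + 56.130 + 56.034) / 7 = 56.0719
s̄ = (0.127 + 0.140 + 0.164 + 0.181 + 0.269 + 0.103 + 0.257) / 7 = 0.1773
UCL = X̄̄ + A₃·s̄ = 56.0719 + 0.975 × 0.1773 = 56.2447

56.24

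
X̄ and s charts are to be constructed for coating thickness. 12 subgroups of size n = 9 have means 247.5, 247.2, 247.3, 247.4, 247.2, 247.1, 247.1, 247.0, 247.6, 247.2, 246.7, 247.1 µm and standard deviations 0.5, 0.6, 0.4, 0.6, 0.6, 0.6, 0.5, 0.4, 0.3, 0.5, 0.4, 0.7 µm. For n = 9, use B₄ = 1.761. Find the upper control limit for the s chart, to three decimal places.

0.895

s̄ = (0.5 + 0.6 + 0.4 + 0.6 + 0.6 + 0.6 + 0.5 + 0.4 + 0.3 + 0.5 + 0.4 + 0.7) / 12 = 0.5083
UCL_s = B₄·s̄ = 1.761 × 0.5083 = 0.8952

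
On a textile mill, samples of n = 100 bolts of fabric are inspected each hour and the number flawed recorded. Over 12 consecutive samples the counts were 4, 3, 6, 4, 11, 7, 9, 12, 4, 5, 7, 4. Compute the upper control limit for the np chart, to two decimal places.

13.64

p̄ = Σdᵢ / (k·n) = 76 / (12 × 100) = 0.06333
UCL = np̄ + 3·√(np̄(1−p̄)) = 6.3333 + 3 × √(6.3333×0.93667) = 6.3333 + 3 × 2.4356 = 13.6402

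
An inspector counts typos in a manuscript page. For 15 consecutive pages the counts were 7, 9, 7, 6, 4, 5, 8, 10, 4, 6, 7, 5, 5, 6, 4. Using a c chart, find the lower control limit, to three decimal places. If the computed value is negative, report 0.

0.000

c̄ = (7 + 9 + 7 + 6 + 4 + 5 + 8 + 10 + 4 + 6 + 7 + 5 + 5 + 6 + 4) / 15 = 93 / 15 = 6.2000
LCL = c̄ − 3√c̄ = 6.2000 − 3 × 2.4900 = -1.2699 → 0 (cannot be negative)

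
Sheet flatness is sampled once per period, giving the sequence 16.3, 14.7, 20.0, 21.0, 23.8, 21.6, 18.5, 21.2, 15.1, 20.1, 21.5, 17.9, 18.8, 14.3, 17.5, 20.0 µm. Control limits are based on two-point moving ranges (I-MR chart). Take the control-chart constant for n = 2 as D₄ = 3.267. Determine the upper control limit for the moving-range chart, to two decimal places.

Moving ranges: 1.6, 5.3, 1.0, 2.8, 2.2, 3.1, 2.7, 6.1, 5.0, 1.4, 3.6, 0.9, 4.5, 3.2, 2.5; M̄R̄ = 45.9000 / 15 = 3.0600
UCL_MR = D₄·M̄R̄ = 3.267 × 3.0600 = 9.9970

10.00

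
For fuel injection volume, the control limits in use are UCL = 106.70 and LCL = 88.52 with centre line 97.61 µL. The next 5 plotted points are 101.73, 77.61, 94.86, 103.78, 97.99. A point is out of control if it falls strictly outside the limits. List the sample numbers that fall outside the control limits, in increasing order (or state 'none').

Compare each point to [88.52, 106.70]: sample 2 = 77.61 < LCL.

2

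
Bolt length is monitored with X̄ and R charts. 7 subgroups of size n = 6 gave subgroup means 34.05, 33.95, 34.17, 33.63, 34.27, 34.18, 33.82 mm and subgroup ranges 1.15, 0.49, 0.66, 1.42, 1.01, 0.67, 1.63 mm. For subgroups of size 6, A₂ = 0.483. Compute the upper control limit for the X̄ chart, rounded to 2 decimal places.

X̄̄ = (34.05 + 33.95 + 34.17 + 33.63 + 34.27 + 34.18 + 33.82) / 7 = 238.0700 / 7 = 34.0100
R̄ = (1.15 + 0.49 + 0.66 + 1.42 + 1.01 + 0.67 + 1.63) / 7 = 7.0300 / 7 = 1.0043
UCL = X̄̄ + A₂·R̄ = 34.0100 + 0.483 × 1.0043 = 34.4951

34.50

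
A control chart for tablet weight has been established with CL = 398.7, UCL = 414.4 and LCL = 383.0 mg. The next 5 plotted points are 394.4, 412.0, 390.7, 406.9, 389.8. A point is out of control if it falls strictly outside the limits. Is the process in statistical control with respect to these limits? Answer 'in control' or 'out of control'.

in control

All 5 points lie within [383.0, 414.4].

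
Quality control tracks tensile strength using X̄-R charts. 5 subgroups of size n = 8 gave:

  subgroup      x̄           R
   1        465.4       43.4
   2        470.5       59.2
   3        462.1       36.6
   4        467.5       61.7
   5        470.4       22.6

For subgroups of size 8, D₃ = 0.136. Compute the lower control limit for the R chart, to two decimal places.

R̄ = (43.4 + 59.2 + 36.6 + 61.7 + 22.6) / 5 = 223.5000 / 5 = 44.7000
LCL_R = D₃·R̄ = 0.136 × 44.7000 = 6.0792

6.08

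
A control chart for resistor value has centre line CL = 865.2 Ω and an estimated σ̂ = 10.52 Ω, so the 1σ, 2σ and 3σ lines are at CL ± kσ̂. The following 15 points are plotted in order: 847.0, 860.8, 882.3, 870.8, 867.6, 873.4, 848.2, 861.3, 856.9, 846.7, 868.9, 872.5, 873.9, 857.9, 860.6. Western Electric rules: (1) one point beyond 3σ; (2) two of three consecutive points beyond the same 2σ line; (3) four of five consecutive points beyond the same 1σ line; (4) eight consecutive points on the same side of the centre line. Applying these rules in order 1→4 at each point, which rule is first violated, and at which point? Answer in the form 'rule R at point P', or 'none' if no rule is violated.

none

Zone of each point (C = within 1σ̂, B = 1σ̂–2σ̂, A = 2σ̂–3σ̂, * = beyond 3σ̂; sign = side of CL): 1:-B, 2:-C, 3:+B, 4:+C, 5:+C, 6:+C, 7:-B, 8:-C, 9:-C, 10:-B, 11:+C, 12:+C, 13:+C, 14:-C, 15:-C
No rule fires across all 15 points.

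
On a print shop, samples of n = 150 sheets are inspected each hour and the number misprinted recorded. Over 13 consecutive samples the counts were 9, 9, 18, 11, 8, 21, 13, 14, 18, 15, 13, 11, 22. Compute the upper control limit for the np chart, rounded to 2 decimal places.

p̄ = Σdᵢ / (k·n) = 182 / (13 × 150) = 0.09333
UCL = np̄ + 3·√(np̄(1−p̄)) = 14.0000 + 3 × √(14.0000×0.90667) = 14.0000 + 3 × 3.5628 = 24.6883

24.69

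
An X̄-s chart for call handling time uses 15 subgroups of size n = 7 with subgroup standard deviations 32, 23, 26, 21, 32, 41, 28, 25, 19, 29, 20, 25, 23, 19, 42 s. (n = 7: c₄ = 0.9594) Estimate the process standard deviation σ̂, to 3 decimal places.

s̄ = (32 + 23 + 26 + 21 + 32 + 41 + 28 + 25 + 19 + 29 + 20 + 25 + 23 + 19 + 42) / 15 = 27.0000
σ̂ = s̄ / c₄ = 27.0000 / 0.9594 = 28.1426

28.143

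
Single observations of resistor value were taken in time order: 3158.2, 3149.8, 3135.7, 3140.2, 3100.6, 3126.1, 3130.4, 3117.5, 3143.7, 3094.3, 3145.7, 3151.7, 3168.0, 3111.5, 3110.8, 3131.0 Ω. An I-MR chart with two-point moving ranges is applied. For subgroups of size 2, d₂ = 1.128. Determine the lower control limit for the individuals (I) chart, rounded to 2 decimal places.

X̄ = (3158.2 + 3149.8 + 3135.7 + 3140.2 + 3100.6 + 3126.1 + 3130.4 + 3117.5 + 3143.7 + 3094.3 + 3145.7 + 3151.7 + 3168.0 + 3111.5 + 3110.8 + 3131.0) / 16 = 3132.2000
Moving ranges: 8.4, 14.1, 4.5, 39.6, 25.5, 4.3, 12.9, 26.2, 49.4, 51.4, 6.0, 16.3, 56.5, 0.7, 20.2; M̄R̄ = 336.0000 / 15 = 22.4000
LCL = X̄ − 3·M̄R̄/d₂ = 3132.2000 − 3 × 22.4000 / 1.128 = 3072.6255

3072.63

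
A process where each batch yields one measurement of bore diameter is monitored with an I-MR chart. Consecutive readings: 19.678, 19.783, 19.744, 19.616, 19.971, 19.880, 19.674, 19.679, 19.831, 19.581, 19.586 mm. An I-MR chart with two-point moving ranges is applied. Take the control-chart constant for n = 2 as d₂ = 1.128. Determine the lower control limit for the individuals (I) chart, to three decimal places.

19.374

X̄ = (19.678 + 19.783 + 19.744 + 19.616 + 19.971 + 19.880 + 19.674 + 19.679 + 19.831 + 19.581 + 19.586) / 11 = 19.7294
Moving ranges: 0.105, 0.039, 0.128, 0.355, 0.091, 0.206, 0.005, 0.152, 0.250, 0.005; M̄R̄ = 1.3360 / 10 = 0.1336
LCL = X̄ − 3·M̄R̄/d₂ = 19.7294 − 3 × 0.1336 / 1.128 = 19.3740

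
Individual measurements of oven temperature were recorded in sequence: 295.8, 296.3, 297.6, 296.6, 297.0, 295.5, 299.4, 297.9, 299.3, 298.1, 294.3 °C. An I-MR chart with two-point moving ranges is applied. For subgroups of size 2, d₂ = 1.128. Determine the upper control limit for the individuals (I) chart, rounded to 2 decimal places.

X̄ = (295.8 + 296.3 + 297.6 + 296.6 + 297.0 + 295.5 + 299.4 + 297.9 + 299.3 + 298.1 + 294.3) / 11 = 297.0727
Moving ranges: 0.5, 1.3, 1.0, 0.4, 1.5, 3.9, 1.5, 1.4, 1.2, 3.8; M̄R̄ = 16.5000 / 10 = 1.6500
UCL = X̄ + 3·M̄R̄/d₂ = 297.0727 + 3 × 1.6500 / 1.128 = 301.4610

301.46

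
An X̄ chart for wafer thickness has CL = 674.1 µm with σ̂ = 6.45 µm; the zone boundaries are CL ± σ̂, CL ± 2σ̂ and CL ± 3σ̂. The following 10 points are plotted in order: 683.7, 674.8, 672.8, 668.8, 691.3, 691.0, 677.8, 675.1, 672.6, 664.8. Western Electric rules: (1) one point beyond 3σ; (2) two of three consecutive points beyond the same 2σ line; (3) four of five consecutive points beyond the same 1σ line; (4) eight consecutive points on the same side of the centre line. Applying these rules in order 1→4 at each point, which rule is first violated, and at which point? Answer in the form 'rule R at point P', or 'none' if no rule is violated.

rule 2 at point 6

Zone of each point (C = within 1σ̂, B = 1σ̂–2σ̂, A = 2σ̂–3σ̂, * = beyond 3σ̂; sign = side of CL): 1:+B, 2:+C, 3:-C, 4:-C, 5:+A, 6:+A, 7:+C, 8:+C, 9:-C, 10:-B
Rule 2 (two of three consecutive points beyond the same 2σ limit) is satisfied at point 6.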